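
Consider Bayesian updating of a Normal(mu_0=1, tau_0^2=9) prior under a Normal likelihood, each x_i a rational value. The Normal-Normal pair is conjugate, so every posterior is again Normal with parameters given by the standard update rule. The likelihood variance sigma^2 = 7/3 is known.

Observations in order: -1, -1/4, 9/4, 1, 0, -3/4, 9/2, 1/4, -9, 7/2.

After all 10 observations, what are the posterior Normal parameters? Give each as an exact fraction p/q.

mu_0=41/554, tau_0^2=63/277

obs 1: x=-1 → posterior Normal(-10/17, 63/34)
obs 2: x=-1/4 → posterior Normal(-107/244, 63/61)
obs 3: x=9/4 → posterior Normal(17/44, 63/88)
obs 4: x=1 → posterior Normal(61/115, 63/115)
obs 5: x=0 → posterior Normal(61/142, 63/142)
obs 6: x=-3/4 → posterior Normal(163/676, 63/169)
obs 7: x=9/2 → posterior Normal(649/784, 9/28)
obs 8: x=1/4 → posterior Normal(169/223, 63/223)
obs 9: x=-9 → posterior Normal(-37/125, 63/250)
obs 10: x=7/2 → posterior Normal(41/554, 63/277)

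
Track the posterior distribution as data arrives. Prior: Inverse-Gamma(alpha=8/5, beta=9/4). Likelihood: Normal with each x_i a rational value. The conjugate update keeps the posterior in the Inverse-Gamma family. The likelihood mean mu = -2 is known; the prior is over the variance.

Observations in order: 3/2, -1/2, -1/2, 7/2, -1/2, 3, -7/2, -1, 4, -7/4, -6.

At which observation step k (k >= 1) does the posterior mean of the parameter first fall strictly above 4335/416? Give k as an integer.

k = 6

obs 1: x=3/2 → posterior Inverse-Gamma(21/10, 67/8)
obs 2: x=-1/2 → posterior Inverse-Gamma(13/5, 19/2)
obs 3: x=-1/2 → posterior Inverse-Gamma(31/10, 85/8)
obs 4: x=7/2 → posterior Inverse-Gamma(18/5, 103/4)
obs 5: x=-1/2 → posterior Inverse-Gamma(41/10, 215/8)
obs 6: x=3 → posterior Inverse-Gamma(23/5, 315/8)
obs 7: x=-7/2 → posterior Inverse-Gamma(51/10, 81/2)
obs 8: x=-1 → posterior Inverse-Gamma(28/5, 41)
obs 9: x=4 → posterior Inverse-Gamma(61/10, 59)
obs 10: x=-7/4 → posterior Inverse-Gamma(33/5, 1889/32)
obs 11: x=-6 → posterior Inverse-Gamma(71/10, 2145/32)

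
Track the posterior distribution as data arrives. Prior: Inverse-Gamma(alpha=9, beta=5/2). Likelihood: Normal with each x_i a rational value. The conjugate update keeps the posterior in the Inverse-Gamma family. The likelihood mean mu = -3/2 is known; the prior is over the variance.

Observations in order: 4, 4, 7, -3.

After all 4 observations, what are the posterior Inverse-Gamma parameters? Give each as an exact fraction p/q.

alpha=11, beta=70

obs 1: x=4 → posterior Inverse-Gamma(19/2, 141/8)
obs 2: x=4 → posterior Inverse-Gamma(10, 131/4)
obs 3: x=7 → posterior Inverse-Gamma(21/2, 551/8)
obs 4: x=-3 → posterior Inverse-Gamma(11, 70)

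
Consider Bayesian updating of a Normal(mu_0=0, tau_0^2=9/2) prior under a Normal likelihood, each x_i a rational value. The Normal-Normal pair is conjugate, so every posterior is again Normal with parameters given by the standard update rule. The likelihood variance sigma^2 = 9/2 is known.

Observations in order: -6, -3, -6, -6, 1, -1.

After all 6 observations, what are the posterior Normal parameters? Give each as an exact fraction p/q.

obs 1: x=-6 → posterior Normal(-3, 9/4)
obs 2: x=-3 → posterior Normal(-3, 3/2)
obs 3: x=-6 → posterior Normal(-15/4, 9/8)
obs 4: x=-6 → posterior Normal(-21/5, 9/10)
obs 5: x=1 → posterior Normal(-10/3, 3/4)
obs 6: x=-1 → posterior Normal(-3, 9/14)

mu_0=-3, tau_0^2=9/14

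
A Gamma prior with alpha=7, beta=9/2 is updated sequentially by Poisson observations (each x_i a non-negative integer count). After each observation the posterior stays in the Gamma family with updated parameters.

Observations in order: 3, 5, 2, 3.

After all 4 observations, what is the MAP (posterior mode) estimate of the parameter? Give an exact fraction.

obs 1: x=3 → posterior Gamma(10, 11/2)
obs 2: x=5 → posterior Gamma(15, 13/2)
obs 3: x=2 → posterior Gamma(17, 15/2)
obs 4: x=3 → posterior Gamma(20, 17/2)

38/17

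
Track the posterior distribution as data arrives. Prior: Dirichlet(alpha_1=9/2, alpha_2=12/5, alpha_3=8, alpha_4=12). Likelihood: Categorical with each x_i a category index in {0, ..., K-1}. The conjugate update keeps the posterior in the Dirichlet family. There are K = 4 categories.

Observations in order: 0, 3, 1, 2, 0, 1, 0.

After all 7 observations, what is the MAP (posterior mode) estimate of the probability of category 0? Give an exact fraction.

5/23

obs 1: x=0 → posterior Dirichlet(11/2, 12/5, 8, 12)
obs 2: x=3 → posterior Dirichlet(11/2, 12/5, 8, 13)
obs 3: x=1 → posterior Dirichlet(11/2, 17/5, 8, 13)
obs 4: x=2 → posterior Dirichlet(11/2, 17/5, 9, 13)
obs 5: x=0 → posterior Dirichlet(13/2, 17/5, 9, 13)
obs 6: x=1 → posterior Dirichlet(13/2, 22/5, 9, 13)
obs 7: x=0 → posterior Dirichlet(15/2, 22/5, 9, 13)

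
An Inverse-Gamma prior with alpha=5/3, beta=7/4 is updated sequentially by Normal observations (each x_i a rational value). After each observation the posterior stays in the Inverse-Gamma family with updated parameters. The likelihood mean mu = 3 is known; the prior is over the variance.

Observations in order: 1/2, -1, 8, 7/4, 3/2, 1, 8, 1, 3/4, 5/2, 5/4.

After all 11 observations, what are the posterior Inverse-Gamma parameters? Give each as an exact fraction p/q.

obs 1: x=1/2 → posterior Inverse-Gamma(13/6, 39/8)
obs 2: x=-1 → posterior Inverse-Gamma(8/3, 103/8)
obs 3: x=8 → posterior Inverse-Gamma(19/6, 203/8)
obs 4: x=7/4 → posterior Inverse-Gamma(11/3, 837/32)
obs 5: x=3/2 → posterior Inverse-Gamma(25/6, 873/32)
obs 6: x=1 → posterior Inverse-Gamma(14/3, 937/32)
obs 7: x=8 → posterior Inverse-Gamma(31/6, 1337/32)
obs 8: x=1 → posterior Inverse-Gamma(17/3, 1401/32)
obs 9: x=3/4 → posterior Inverse-Gamma(37/6, 741/16)
obs 10: x=5/2 → posterior Inverse-Gamma(20/3, 743/16)
obs 11: x=5/4 → posterior Inverse-Gamma(43/6, 1535/32)

alpha=43/6, beta=1535/32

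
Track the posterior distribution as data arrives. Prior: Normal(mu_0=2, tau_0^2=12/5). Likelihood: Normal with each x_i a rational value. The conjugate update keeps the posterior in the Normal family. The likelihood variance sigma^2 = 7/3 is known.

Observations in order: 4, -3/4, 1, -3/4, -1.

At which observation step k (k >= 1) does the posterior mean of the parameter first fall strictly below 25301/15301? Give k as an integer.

obs 1: x=4 → posterior Normal(214/71, 84/71)
obs 2: x=-3/4 → posterior Normal(187/107, 84/107)
obs 3: x=1 → posterior Normal(223/143, 84/143)
obs 4: x=-3/4 → posterior Normal(196/179, 84/179)
obs 5: x=-1 → posterior Normal(32/43, 84/215)

k = 3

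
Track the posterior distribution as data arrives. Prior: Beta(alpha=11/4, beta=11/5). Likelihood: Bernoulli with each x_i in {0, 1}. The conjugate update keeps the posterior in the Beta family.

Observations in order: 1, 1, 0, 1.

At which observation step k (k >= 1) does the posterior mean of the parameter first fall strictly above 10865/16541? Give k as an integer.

obs 1: x=1 → posterior Beta(15/4, 11/5)
obs 2: x=1 → posterior Beta(19/4, 11/5)
obs 3: x=0 → posterior Beta(19/4, 16/5)
obs 4: x=1 → posterior Beta(23/4, 16/5)

k = 2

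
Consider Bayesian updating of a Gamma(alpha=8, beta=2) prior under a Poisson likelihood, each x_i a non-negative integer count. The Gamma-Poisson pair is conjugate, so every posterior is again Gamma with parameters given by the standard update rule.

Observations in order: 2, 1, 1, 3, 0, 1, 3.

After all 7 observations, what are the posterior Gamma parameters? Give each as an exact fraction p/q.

alpha=19, beta=9

obs 1: x=2 → posterior Gamma(10, 3)
obs 2: x=1 → posterior Gamma(11, 4)
obs 3: x=1 → posterior Gamma(12, 5)
obs 4: x=3 → posterior Gamma(15, 6)
obs 5: x=0 → posterior Gamma(15, 7)
obs 6: x=1 → posterior Gamma(16, 8)
obs 7: x=3 → posterior Gamma(19, 9)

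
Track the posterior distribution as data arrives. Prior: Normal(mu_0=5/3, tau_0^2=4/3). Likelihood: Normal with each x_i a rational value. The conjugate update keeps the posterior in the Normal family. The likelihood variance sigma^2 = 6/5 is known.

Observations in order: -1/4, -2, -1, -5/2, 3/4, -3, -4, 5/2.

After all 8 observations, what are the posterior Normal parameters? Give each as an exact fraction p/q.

obs 1: x=-1/4 → posterior Normal(25/38, 12/19)
obs 2: x=-2 → posterior Normal(-15/58, 12/29)
obs 3: x=-1 → posterior Normal(-35/78, 4/13)
obs 4: x=-5/2 → posterior Normal(-85/98, 12/49)
obs 5: x=3/4 → posterior Normal(-35/59, 12/59)
obs 6: x=-3 → posterior Normal(-65/69, 4/23)
obs 7: x=-4 → posterior Normal(-105/79, 12/79)
obs 8: x=5/2 → posterior Normal(-80/89, 12/89)

mu_0=-80/89, tau_0^2=12/89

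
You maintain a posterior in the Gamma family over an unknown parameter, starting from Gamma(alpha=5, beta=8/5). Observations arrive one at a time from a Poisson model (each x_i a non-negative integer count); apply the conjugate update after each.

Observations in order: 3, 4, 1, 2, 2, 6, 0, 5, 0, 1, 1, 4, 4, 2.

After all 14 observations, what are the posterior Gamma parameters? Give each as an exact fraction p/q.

obs 1: x=3 → posterior Gamma(8, 13/5)
obs 2: x=4 → posterior Gamma(12, 18/5)
obs 3: x=1 → posterior Gamma(13, 23/5)
obs 4: x=2 → posterior Gamma(15, 28/5)
obs 5: x=2 → posterior Gamma(17, 33/5)
obs 6: x=6 → posterior Gamma(23, 38/5)
obs 7: x=0 → posterior Gamma(23, 43/5)
obs 8: x=5 → posterior Gamma(28, 48/5)
obs 9: x=0 → posterior Gamma(28, 53/5)
obs 10: x=1 → posterior Gamma(29, 58/5)
obs 11: x=1 → posterior Gamma(30, 63/5)
obs 12: x=4 → posterior Gamma(34, 68/5)
obs 13: x=4 → posterior Gamma(38, 73/5)
obs 14: x=2 → posterior Gamma(40, 78/5)

alpha=40, beta=78/5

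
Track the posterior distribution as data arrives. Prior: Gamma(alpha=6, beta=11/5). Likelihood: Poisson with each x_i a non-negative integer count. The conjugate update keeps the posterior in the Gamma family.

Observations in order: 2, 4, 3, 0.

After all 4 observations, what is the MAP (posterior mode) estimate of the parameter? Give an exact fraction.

obs 1: x=2 → posterior Gamma(8, 16/5)
obs 2: x=4 → posterior Gamma(12, 21/5)
obs 3: x=3 → posterior Gamma(15, 26/5)
obs 4: x=0 → posterior Gamma(15, 31/5)

70/31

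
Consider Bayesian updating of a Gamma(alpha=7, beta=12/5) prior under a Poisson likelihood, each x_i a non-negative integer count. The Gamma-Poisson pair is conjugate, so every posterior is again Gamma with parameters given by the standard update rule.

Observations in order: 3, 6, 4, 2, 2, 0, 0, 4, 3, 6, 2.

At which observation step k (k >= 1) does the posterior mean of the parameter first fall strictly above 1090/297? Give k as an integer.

k = 3

obs 1: x=3 → posterior Gamma(10, 17/5)
obs 2: x=6 → posterior Gamma(16, 22/5)
obs 3: x=4 → posterior Gamma(20, 27/5)
obs 4: x=2 → posterior Gamma(22, 32/5)
obs 5: x=2 → posterior Gamma(24, 37/5)
obs 6: x=0 → posterior Gamma(24, 42/5)
obs 7: x=0 → posterior Gamma(24, 47/5)
obs 8: x=4 → posterior Gamma(28, 52/5)
obs 9: x=3 → posterior Gamma(31, 57/5)
obs 10: x=6 → posterior Gamma(37, 62/5)
obs 11: x=2 → posterior Gamma(39, 67/5)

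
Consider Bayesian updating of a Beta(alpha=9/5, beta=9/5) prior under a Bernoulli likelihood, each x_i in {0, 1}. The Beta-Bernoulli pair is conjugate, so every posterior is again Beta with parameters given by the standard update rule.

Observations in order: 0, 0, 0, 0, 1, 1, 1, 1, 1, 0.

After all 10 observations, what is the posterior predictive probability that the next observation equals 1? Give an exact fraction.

1/2

obs 1: x=0 → posterior Beta(9/5, 14/5)
obs 2: x=0 → posterior Beta(9/5, 19/5)
obs 3: x=0 → posterior Beta(9/5, 24/5)
obs 4: x=0 → posterior Beta(9/5, 29/5)
obs 5: x=1 → posterior Beta(14/5, 29/5)
obs 6: x=1 → posterior Beta(19/5, 29/5)
obs 7: x=1 → posterior Beta(24/5, 29/5)
obs 8: x=1 → posterior Beta(29/5, 29/5)
obs 9: x=1 → posterior Beta(34/5, 29/5)
obs 10: x=0 → posterior Beta(34/5, 34/5)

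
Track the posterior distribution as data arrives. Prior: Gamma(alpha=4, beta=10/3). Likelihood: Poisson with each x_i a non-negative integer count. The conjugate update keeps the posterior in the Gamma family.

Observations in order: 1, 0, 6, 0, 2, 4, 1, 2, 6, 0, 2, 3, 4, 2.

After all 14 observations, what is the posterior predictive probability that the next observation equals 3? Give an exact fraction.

766277645214011465865319396480436925972767650081363027859439894921216/4116305314544292905874440842571577419752438800060190260410308837890625

obs 1: x=1 → posterior Gamma(5, 13/3)
obs 2: x=0 → posterior Gamma(5, 16/3)
obs 3: x=6 → posterior Gamma(11, 19/3)
obs 4: x=0 → posterior Gamma(11, 22/3)
obs 5: x=2 → posterior Gamma(13, 25/3)
obs 6: x=4 → posterior Gamma(17, 28/3)
obs 7: x=1 → posterior Gamma(18, 31/3)
obs 8: x=2 → posterior Gamma(20, 34/3)
obs 9: x=6 → posterior Gamma(26, 37/3)
obs 10: x=0 → posterior Gamma(26, 40/3)
obs 11: x=2 → posterior Gamma(28, 43/3)
obs 12: x=3 → posterior Gamma(31, 46/3)
obs 13: x=4 → posterior Gamma(35, 49/3)
obs 14: x=2 → posterior Gamma(37, 52/3)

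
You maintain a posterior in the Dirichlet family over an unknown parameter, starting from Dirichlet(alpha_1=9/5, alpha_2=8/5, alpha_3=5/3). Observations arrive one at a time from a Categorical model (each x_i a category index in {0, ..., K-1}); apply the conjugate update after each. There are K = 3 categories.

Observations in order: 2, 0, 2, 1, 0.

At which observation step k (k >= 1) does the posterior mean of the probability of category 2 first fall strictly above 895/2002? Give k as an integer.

obs 1: x=2 → posterior Dirichlet(9/5, 8/5, 8/3)
obs 2: x=0 → posterior Dirichlet(14/5, 8/5, 8/3)
obs 3: x=2 → posterior Dirichlet(14/5, 8/5, 11/3)
obs 4: x=1 → posterior Dirichlet(14/5, 13/5, 11/3)
obs 5: x=0 → posterior Dirichlet(19/5, 13/5, 11/3)

k = 3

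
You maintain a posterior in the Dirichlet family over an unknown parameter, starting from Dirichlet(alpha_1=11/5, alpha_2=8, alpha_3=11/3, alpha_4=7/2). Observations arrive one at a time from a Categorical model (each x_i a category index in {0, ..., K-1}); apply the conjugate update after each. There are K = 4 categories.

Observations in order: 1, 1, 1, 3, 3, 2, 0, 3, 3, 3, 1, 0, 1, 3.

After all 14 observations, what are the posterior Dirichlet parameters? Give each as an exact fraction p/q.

obs 1: x=1 → posterior Dirichlet(11/5, 9, 11/3, 7/2)
obs 2: x=1 → posterior Dirichlet(11/5, 10, 11/3, 7/2)
obs 3: x=1 → posterior Dirichlet(11/5, 11, 11/3, 7/2)
obs 4: x=3 → posterior Dirichlet(11/5, 11, 11/3, 9/2)
obs 5: x=3 → posterior Dirichlet(11/5, 11, 11/3, 11/2)
obs 6: x=2 → posterior Dirichlet(11/5, 11, 14/3, 11/2)
obs 7: x=0 → posterior Dirichlet(16/5, 11, 14/3, 11/2)
obs 8: x=3 → posterior Dirichlet(16/5, 11, 14/3, 13/2)
obs 9: x=3 → posterior Dirichlet(16/5, 11, 14/3, 15/2)
obs 10: x=3 → posterior Dirichlet(16/5, 11, 14/3, 17/2)
obs 11: x=1 → posterior Dirichlet(16/5, 12, 14/3, 17/2)
obs 12: x=0 → posterior Dirichlet(21/5, 12, 14/3, 17/2)
obs 13: x=1 → posterior Dirichlet(21/5, 13, 14/3, 17/2)
obs 14: x=3 → posterior Dirichlet(21/5, 13, 14/3, 19/2)

alpha_1=21/5, alpha_2=13, alpha_3=14/3, alpha_4=19/2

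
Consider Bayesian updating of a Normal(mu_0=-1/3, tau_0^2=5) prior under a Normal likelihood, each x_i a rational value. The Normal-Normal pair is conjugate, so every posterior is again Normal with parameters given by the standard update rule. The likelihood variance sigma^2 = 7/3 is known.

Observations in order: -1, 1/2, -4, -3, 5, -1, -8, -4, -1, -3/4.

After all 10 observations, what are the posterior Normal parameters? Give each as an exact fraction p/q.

obs 1: x=-1 → posterior Normal(-26/33, 35/22)
obs 2: x=1/2 → posterior Normal(-59/222, 35/37)
obs 3: x=-4 → posterior Normal(-419/312, 35/52)
obs 4: x=-3 → posterior Normal(-689/402, 35/67)
obs 5: x=5 → posterior Normal(-239/492, 35/82)
obs 6: x=-1 → posterior Normal(-329/582, 35/97)
obs 7: x=-8 → posterior Normal(-1049/672, 5/16)
obs 8: x=-4 → posterior Normal(-1409/762, 35/127)
obs 9: x=-1 → posterior Normal(-1499/852, 35/142)
obs 10: x=-3/4 → posterior Normal(-3133/1884, 35/157)

mu_0=-3133/1884, tau_0^2=35/157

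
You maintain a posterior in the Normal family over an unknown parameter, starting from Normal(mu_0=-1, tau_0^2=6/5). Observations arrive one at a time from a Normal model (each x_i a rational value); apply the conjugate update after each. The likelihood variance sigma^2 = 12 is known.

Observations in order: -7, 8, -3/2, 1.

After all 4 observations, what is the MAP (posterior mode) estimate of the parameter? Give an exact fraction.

obs 1: x=-7 → posterior Normal(-17/11, 12/11)
obs 2: x=8 → posterior Normal(-3/4, 1)
obs 3: x=-3/2 → posterior Normal(-21/26, 12/13)
obs 4: x=1 → posterior Normal(-19/28, 6/7)

-19/28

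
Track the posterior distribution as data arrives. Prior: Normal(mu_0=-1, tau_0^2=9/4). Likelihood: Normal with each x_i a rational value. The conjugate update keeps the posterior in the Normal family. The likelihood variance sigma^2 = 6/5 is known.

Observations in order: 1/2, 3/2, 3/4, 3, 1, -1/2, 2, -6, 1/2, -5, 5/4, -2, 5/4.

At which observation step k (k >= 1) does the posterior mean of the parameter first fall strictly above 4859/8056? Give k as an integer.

obs 1: x=1/2 → posterior Normal(-1/46, 18/23)
obs 2: x=3/2 → posterior Normal(11/19, 9/19)
obs 3: x=3/4 → posterior Normal(133/212, 18/53)
obs 4: x=3 → posterior Normal(313/272, 9/34)
obs 5: x=1 → posterior Normal(373/332, 18/83)
obs 6: x=-1/2 → posterior Normal(7/8, 9/49)
obs 7: x=2 → posterior Normal(463/452, 18/113)
obs 8: x=-6 → posterior Normal(103/512, 9/64)
obs 9: x=1/2 → posterior Normal(133/572, 18/143)
obs 10: x=-5 → posterior Normal(-167/632, 9/79)
obs 11: x=5/4 → posterior Normal(-23/173, 18/173)
obs 12: x=-2 → posterior Normal(-53/188, 9/94)
obs 13: x=5/4 → posterior Normal(-137/812, 18/203)

k = 3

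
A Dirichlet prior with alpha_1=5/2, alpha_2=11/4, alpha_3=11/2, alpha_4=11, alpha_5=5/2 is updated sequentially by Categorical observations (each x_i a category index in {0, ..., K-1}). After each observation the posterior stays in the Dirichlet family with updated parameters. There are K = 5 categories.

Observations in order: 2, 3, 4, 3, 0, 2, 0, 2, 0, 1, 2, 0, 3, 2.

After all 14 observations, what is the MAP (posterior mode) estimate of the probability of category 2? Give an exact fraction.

2/7

obs 1: x=2 → posterior Dirichlet(5/2, 11/4, 13/2, 11, 5/2)
obs 2: x=3 → posterior Dirichlet(5/2, 11/4, 13/2, 12, 5/2)
obs 3: x=4 → posterior Dirichlet(5/2, 11/4, 13/2, 12, 7/2)
obs 4: x=3 → posterior Dirichlet(5/2, 11/4, 13/2, 13, 7/2)
obs 5: x=0 → posterior Dirichlet(7/2, 11/4, 13/2, 13, 7/2)
obs 6: x=2 → posterior Dirichlet(7/2, 11/4, 15/2, 13, 7/2)
obs 7: x=0 → posterior Dirichlet(9/2, 11/4, 15/2, 13, 7/2)
obs 8: x=2 → posterior Dirichlet(9/2, 11/4, 17/2, 13, 7/2)
obs 9: x=0 → posterior Dirichlet(11/2, 11/4, 17/2, 13, 7/2)
obs 10: x=1 → posterior Dirichlet(11/2, 15/4, 17/2, 13, 7/2)
obs 11: x=2 → posterior Dirichlet(11/2, 15/4, 19/2, 13, 7/2)
obs 12: x=0 → posterior Dirichlet(13/2, 15/4, 19/2, 13, 7/2)
obs 13: x=3 → posterior Dirichlet(13/2, 15/4, 19/2, 14, 7/2)
obs 14: x=2 → posterior Dirichlet(13/2, 15/4, 21/2, 14, 7/2)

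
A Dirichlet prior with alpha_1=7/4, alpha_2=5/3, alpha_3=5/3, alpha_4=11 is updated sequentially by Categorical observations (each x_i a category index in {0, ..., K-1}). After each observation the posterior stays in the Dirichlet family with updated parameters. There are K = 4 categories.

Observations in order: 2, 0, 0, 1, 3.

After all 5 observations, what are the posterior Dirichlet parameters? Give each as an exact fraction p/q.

obs 1: x=2 → posterior Dirichlet(7/4, 5/3, 8/3, 11)
obs 2: x=0 → posterior Dirichlet(11/4, 5/3, 8/3, 11)
obs 3: x=0 → posterior Dirichlet(15/4, 5/3, 8/3, 11)
obs 4: x=1 → posterior Dirichlet(15/4, 8/3, 8/3, 11)
obs 5: x=3 → posterior Dirichlet(15/4, 8/3, 8/3, 12)

alpha_1=15/4, alpha_2=8/3, alpha_3=8/3, alpha_4=12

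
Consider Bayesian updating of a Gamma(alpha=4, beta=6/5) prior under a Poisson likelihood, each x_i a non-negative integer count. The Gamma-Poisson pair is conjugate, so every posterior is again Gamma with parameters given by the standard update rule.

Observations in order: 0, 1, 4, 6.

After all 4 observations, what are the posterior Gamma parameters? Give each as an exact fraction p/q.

obs 1: x=0 → posterior Gamma(4, 11/5)
obs 2: x=1 → posterior Gamma(5, 16/5)
obs 3: x=4 → posterior Gamma(9, 21/5)
obs 4: x=6 → posterior Gamma(15, 26/5)

alpha=15, beta=26/5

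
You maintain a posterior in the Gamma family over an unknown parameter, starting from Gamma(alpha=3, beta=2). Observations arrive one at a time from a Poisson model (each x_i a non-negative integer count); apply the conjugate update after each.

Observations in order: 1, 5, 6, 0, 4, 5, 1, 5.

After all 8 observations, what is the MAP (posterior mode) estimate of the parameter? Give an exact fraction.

29/10

obs 1: x=1 → posterior Gamma(4, 3)
obs 2: x=5 → posterior Gamma(9, 4)
obs 3: x=6 → posterior Gamma(15, 5)
obs 4: x=0 → posterior Gamma(15, 6)
obs 5: x=4 → posterior Gamma(19, 7)
obs 6: x=5 → posterior Gamma(24, 8)
obs 7: x=1 → posterior Gamma(25, 9)
obs 8: x=5 → posterior Gamma(30, 10)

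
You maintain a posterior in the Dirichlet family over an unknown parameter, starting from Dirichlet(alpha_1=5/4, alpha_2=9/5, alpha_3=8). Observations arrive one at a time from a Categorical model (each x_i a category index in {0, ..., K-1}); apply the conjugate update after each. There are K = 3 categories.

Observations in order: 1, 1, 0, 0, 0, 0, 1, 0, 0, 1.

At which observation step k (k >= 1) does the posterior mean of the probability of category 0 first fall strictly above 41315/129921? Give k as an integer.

obs 1: x=1 → posterior Dirichlet(5/4, 14/5, 8)
obs 2: x=1 → posterior Dirichlet(5/4, 19/5, 8)
obs 3: x=0 → posterior Dirichlet(9/4, 19/5, 8)
obs 4: x=0 → posterior Dirichlet(13/4, 19/5, 8)
obs 5: x=0 → posterior Dirichlet(17/4, 19/5, 8)
obs 6: x=0 → posterior Dirichlet(21/4, 19/5, 8)
obs 7: x=1 → posterior Dirichlet(21/4, 24/5, 8)
obs 8: x=0 → posterior Dirichlet(25/4, 24/5, 8)
obs 9: x=0 → posterior Dirichlet(29/4, 24/5, 8)
obs 10: x=1 → posterior Dirichlet(29/4, 29/5, 8)

k = 8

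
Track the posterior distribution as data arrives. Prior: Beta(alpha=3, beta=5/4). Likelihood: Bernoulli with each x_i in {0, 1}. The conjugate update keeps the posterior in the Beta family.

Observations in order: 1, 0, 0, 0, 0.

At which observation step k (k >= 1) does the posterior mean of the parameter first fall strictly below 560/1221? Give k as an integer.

obs 1: x=1 → posterior Beta(4, 5/4)
obs 2: x=0 → posterior Beta(4, 9/4)
obs 3: x=0 → posterior Beta(4, 13/4)
obs 4: x=0 → posterior Beta(4, 17/4)
obs 5: x=0 → posterior Beta(4, 21/4)

k = 5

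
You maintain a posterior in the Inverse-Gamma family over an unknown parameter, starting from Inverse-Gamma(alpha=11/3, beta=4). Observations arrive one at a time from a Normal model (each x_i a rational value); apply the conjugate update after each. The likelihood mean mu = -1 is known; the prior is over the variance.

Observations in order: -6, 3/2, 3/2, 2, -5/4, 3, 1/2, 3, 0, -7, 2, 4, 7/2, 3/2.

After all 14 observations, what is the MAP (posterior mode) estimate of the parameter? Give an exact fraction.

8943/1120

obs 1: x=-6 → posterior Inverse-Gamma(25/6, 33/2)
obs 2: x=3/2 → posterior Inverse-Gamma(14/3, 157/8)
obs 3: x=3/2 → posterior Inverse-Gamma(31/6, 91/4)
obs 4: x=2 → posterior Inverse-Gamma(17/3, 109/4)
obs 5: x=-5/4 → posterior Inverse-Gamma(37/6, 873/32)
obs 6: x=3 → posterior Inverse-Gamma(20/3, 1129/32)
obs 7: x=1/2 → posterior Inverse-Gamma(43/6, 1165/32)
obs 8: x=3 → posterior Inverse-Gamma(23/3, 1421/32)
obs 9: x=0 → posterior Inverse-Gamma(49/6, 1437/32)
obs 10: x=-7 → posterior Inverse-Gamma(26/3, 2013/32)
obs 11: x=2 → posterior Inverse-Gamma(55/6, 2157/32)
obs 12: x=4 → posterior Inverse-Gamma(29/3, 2557/32)
obs 13: x=7/2 → posterior Inverse-Gamma(61/6, 2881/32)
obs 14: x=3/2 → posterior Inverse-Gamma(32/3, 2981/32)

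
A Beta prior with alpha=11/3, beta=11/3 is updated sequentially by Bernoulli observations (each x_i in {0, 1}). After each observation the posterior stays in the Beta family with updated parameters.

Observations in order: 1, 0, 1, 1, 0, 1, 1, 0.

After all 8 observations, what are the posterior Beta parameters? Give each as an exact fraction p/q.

obs 1: x=1 → posterior Beta(14/3, 11/3)
obs 2: x=0 → posterior Beta(14/3, 14/3)
obs 3: x=1 → posterior Beta(17/3, 14/3)
obs 4: x=1 → posterior Beta(20/3, 14/3)
obs 5: x=0 → posterior Beta(20/3, 17/3)
obs 6: x=1 → posterior Beta(23/3, 17/3)
obs 7: x=1 → posterior Beta(26/3, 17/3)
obs 8: x=0 → posterior Beta(26/3, 20/3)

alpha=26/3, beta=20/3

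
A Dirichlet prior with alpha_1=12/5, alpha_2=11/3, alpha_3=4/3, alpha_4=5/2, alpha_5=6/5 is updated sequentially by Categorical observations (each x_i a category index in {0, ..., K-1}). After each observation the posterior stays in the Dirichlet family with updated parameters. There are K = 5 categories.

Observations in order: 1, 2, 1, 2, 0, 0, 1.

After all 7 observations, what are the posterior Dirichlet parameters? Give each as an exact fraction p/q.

alpha_1=22/5, alpha_2=20/3, alpha_3=10/3, alpha_4=5/2, alpha_5=6/5

obs 1: x=1 → posterior Dirichlet(12/5, 14/3, 4/3, 5/2, 6/5)
obs 2: x=2 → posterior Dirichlet(12/5, 14/3, 7/3, 5/2, 6/5)
obs 3: x=1 → posterior Dirichlet(12/5, 17/3, 7/3, 5/2, 6/5)
obs 4: x=2 → posterior Dirichlet(12/5, 17/3, 10/3, 5/2, 6/5)
obs 5: x=0 → posterior Dirichlet(17/5, 17/3, 10/3, 5/2, 6/5)
obs 6: x=0 → posterior Dirichlet(22/5, 17/3, 10/3, 5/2, 6/5)
obs 7: x=1 → posterior Dirichlet(22/5, 20/3, 10/3, 5/2, 6/5)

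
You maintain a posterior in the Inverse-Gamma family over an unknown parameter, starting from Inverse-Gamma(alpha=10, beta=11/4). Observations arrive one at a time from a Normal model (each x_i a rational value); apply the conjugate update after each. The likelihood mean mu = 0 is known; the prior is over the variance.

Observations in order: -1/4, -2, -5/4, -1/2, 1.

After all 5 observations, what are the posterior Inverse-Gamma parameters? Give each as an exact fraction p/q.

obs 1: x=-1/4 → posterior Inverse-Gamma(21/2, 89/32)
obs 2: x=-2 → posterior Inverse-Gamma(11, 153/32)
obs 3: x=-5/4 → posterior Inverse-Gamma(23/2, 89/16)
obs 4: x=-1/2 → posterior Inverse-Gamma(12, 91/16)
obs 5: x=1 → posterior Inverse-Gamma(25/2, 99/16)

alpha=25/2, beta=99/16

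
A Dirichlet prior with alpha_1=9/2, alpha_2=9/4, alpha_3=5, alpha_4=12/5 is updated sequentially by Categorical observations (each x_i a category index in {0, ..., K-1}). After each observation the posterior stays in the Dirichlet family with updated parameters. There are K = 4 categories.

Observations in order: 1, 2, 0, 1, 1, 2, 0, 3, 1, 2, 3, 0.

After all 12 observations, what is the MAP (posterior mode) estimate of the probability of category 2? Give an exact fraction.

obs 1: x=1 → posterior Dirichlet(9/2, 13/4, 5, 12/5)
obs 2: x=2 → posterior Dirichlet(9/2, 13/4, 6, 12/5)
obs 3: x=0 → posterior Dirichlet(11/2, 13/4, 6, 12/5)
obs 4: x=1 → posterior Dirichlet(11/2, 17/4, 6, 12/5)
obs 5: x=1 → posterior Dirichlet(11/2, 21/4, 6, 12/5)
obs 6: x=2 → posterior Dirichlet(11/2, 21/4, 7, 12/5)
obs 7: x=0 → posterior Dirichlet(13/2, 21/4, 7, 12/5)
obs 8: x=3 → posterior Dirichlet(13/2, 21/4, 7, 17/5)
obs 9: x=1 → posterior Dirichlet(13/2, 25/4, 7, 17/5)
obs 10: x=2 → posterior Dirichlet(13/2, 25/4, 8, 17/5)
obs 11: x=3 → posterior Dirichlet(13/2, 25/4, 8, 22/5)
obs 12: x=0 → posterior Dirichlet(15/2, 25/4, 8, 22/5)

140/443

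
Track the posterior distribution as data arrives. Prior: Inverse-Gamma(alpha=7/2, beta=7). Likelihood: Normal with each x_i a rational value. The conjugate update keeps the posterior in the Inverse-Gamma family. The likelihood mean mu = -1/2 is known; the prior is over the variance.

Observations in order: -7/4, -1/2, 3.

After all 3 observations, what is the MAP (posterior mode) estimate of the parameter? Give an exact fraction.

445/192

obs 1: x=-7/4 → posterior Inverse-Gamma(4, 249/32)
obs 2: x=-1/2 → posterior Inverse-Gamma(9/2, 249/32)
obs 3: x=3 → posterior Inverse-Gamma(5, 445/32)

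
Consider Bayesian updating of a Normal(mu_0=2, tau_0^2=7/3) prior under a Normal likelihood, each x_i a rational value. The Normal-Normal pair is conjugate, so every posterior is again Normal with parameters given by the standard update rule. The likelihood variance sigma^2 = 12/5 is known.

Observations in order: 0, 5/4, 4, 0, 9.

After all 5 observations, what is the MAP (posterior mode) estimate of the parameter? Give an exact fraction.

obs 1: x=0 → posterior Normal(72/71, 84/71)
obs 2: x=5/4 → posterior Normal(463/424, 42/53)
obs 3: x=4 → posterior Normal(341/188, 28/47)
obs 4: x=0 → posterior Normal(93/64, 21/44)
obs 5: x=9 → posterior Normal(2283/844, 84/211)

2283/844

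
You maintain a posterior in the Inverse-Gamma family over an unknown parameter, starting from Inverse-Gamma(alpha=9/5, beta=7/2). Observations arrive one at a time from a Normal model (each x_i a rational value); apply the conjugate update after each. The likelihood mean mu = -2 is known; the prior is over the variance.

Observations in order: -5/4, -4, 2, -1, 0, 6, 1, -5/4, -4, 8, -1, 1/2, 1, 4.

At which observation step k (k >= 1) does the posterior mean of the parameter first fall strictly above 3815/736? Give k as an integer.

k = 3

obs 1: x=-5/4 → posterior Inverse-Gamma(23/10, 121/32)
obs 2: x=-4 → posterior Inverse-Gamma(14/5, 185/32)
obs 3: x=2 → posterior Inverse-Gamma(33/10, 441/32)
obs 4: x=-1 → posterior Inverse-Gamma(19/5, 457/32)
obs 5: x=0 → posterior Inverse-Gamma(43/10, 521/32)
obs 6: x=6 → posterior Inverse-Gamma(24/5, 1545/32)
obs 7: x=1 → posterior Inverse-Gamma(53/10, 1689/32)
obs 8: x=-5/4 → posterior Inverse-Gamma(29/5, 849/16)
obs 9: x=-4 → posterior Inverse-Gamma(63/10, 881/16)
obs 10: x=8 → posterior Inverse-Gamma(34/5, 1681/16)
obs 11: x=-1 → posterior Inverse-Gamma(73/10, 1689/16)
obs 12: x=1/2 → posterior Inverse-Gamma(39/5, 1739/16)
obs 13: x=1 → posterior Inverse-Gamma(83/10, 1811/16)
obs 14: x=4 → posterior Inverse-Gamma(44/5, 2099/16)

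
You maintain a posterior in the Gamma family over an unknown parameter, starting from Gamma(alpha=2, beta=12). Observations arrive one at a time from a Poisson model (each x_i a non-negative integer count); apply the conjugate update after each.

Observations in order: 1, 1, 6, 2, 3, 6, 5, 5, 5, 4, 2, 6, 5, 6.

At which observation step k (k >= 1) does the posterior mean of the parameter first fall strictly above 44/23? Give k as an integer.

k = 12

obs 1: x=1 → posterior Gamma(3, 13)
obs 2: x=1 → posterior Gamma(4, 14)
obs 3: x=6 → posterior Gamma(10, 15)
obs 4: x=2 → posterior Gamma(12, 16)
obs 5: x=3 → posterior Gamma(15, 17)
obs 6: x=6 → posterior Gamma(21, 18)
obs 7: x=5 → posterior Gamma(26, 19)
obs 8: x=5 → posterior Gamma(31, 20)
obs 9: x=5 → posterior Gamma(36, 21)
obs 10: x=4 → posterior Gamma(40, 22)
obs 11: x=2 → posterior Gamma(42, 23)
obs 12: x=6 → posterior Gamma(48, 24)
obs 13: x=5 → posterior Gamma(53, 25)
obs 14: x=6 → posterior Gamma(59, 26)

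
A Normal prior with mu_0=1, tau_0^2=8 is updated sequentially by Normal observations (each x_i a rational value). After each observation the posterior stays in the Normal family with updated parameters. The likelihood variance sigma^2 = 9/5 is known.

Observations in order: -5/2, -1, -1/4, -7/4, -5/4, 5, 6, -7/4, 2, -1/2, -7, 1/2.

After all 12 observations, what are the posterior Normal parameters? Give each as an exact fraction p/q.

obs 1: x=-5/2 → posterior Normal(-13/7, 72/49)
obs 2: x=-1 → posterior Normal(-131/89, 72/89)
obs 3: x=-1/4 → posterior Normal(-47/43, 24/43)
obs 4: x=-7/4 → posterior Normal(-211/169, 72/169)
obs 5: x=-5/4 → posterior Normal(-261/209, 72/209)
obs 6: x=5 → posterior Normal(-61/249, 24/83)
obs 7: x=6 → posterior Normal(179/289, 72/289)
obs 8: x=-7/4 → posterior Normal(109/329, 72/329)
obs 9: x=2 → posterior Normal(21/41, 8/41)
obs 10: x=-1/2 → posterior Normal(169/409, 72/409)
obs 11: x=-7 → posterior Normal(-111/449, 72/449)
obs 12: x=1/2 → posterior Normal(-91/489, 24/163)

mu_0=-91/489, tau_0^2=24/163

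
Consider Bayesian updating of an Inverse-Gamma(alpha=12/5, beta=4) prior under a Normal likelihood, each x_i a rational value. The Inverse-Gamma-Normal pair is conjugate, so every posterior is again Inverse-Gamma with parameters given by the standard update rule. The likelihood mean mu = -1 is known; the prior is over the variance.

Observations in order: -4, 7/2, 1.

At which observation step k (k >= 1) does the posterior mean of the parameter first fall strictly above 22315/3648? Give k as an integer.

obs 1: x=-4 → posterior Inverse-Gamma(29/10, 17/2)
obs 2: x=7/2 → posterior Inverse-Gamma(17/5, 149/8)
obs 3: x=1 → posterior Inverse-Gamma(39/10, 165/8)

k = 2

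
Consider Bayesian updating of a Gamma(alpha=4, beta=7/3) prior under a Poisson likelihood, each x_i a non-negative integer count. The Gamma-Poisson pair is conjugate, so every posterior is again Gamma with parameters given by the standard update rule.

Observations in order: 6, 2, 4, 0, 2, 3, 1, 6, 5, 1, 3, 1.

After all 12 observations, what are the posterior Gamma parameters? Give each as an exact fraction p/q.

alpha=38, beta=43/3

obs 1: x=6 → posterior Gamma(10, 10/3)
obs 2: x=2 → posterior Gamma(12, 13/3)
obs 3: x=4 → posterior Gamma(16, 16/3)
obs 4: x=0 → posterior Gamma(16, 19/3)
obs 5: x=2 → posterior Gamma(18, 22/3)
obs 6: x=3 → posterior Gamma(21, 25/3)
obs 7: x=1 → posterior Gamma(22, 28/3)
obs 8: x=6 → posterior Gamma(28, 31/3)
obs 9: x=5 → posterior Gamma(33, 34/3)
obs 10: x=1 → posterior Gamma(34, 37/3)
obs 11: x=3 → posterior Gamma(37, 40/3)
obs 12: x=1 → posterior Gamma(38, 43/3)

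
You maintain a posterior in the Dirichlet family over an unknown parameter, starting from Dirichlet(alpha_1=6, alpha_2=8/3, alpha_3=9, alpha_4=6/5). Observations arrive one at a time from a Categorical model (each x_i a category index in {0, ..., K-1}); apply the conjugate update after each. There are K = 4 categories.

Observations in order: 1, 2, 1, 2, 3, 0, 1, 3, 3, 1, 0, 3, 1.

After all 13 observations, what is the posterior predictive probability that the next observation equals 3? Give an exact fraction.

obs 1: x=1 → posterior Dirichlet(6, 11/3, 9, 6/5)
obs 2: x=2 → posterior Dirichlet(6, 11/3, 10, 6/5)
obs 3: x=1 → posterior Dirichlet(6, 14/3, 10, 6/5)
obs 4: x=2 → posterior Dirichlet(6, 14/3, 11, 6/5)
obs 5: x=3 → posterior Dirichlet(6, 14/3, 11, 11/5)
obs 6: x=0 → posterior Dirichlet(7, 14/3, 11, 11/5)
obs 7: x=1 → posterior Dirichlet(7, 17/3, 11, 11/5)
obs 8: x=3 → posterior Dirichlet(7, 17/3, 11, 16/5)
obs 9: x=3 → posterior Dirichlet(7, 17/3, 11, 21/5)
obs 10: x=1 → posterior Dirichlet(7, 20/3, 11, 21/5)
obs 11: x=0 → posterior Dirichlet(8, 20/3, 11, 21/5)
obs 12: x=3 → posterior Dirichlet(8, 20/3, 11, 26/5)
obs 13: x=1 → posterior Dirichlet(8, 23/3, 11, 26/5)

39/239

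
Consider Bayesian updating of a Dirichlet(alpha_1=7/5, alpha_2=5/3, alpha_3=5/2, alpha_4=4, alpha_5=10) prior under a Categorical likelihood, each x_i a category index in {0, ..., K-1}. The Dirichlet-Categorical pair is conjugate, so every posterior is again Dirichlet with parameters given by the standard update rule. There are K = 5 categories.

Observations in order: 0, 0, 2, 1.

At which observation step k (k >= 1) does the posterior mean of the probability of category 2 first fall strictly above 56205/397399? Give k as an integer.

k = 3

obs 1: x=0 → posterior Dirichlet(12/5, 5/3, 5/2, 4, 10)
obs 2: x=0 → posterior Dirichlet(17/5, 5/3, 5/2, 4, 10)
obs 3: x=2 → posterior Dirichlet(17/5, 5/3, 7/2, 4, 10)
obs 4: x=1 → posterior Dirichlet(17/5, 8/3, 7/2, 4, 10)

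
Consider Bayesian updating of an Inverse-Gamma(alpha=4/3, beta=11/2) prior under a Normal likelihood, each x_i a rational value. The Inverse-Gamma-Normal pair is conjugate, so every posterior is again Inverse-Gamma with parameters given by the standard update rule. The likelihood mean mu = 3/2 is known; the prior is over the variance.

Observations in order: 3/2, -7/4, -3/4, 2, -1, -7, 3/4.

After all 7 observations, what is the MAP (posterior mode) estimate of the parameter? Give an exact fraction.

1017/112

obs 1: x=3/2 → posterior Inverse-Gamma(11/6, 11/2)
obs 2: x=-7/4 → posterior Inverse-Gamma(7/3, 345/32)
obs 3: x=-3/4 → posterior Inverse-Gamma(17/6, 213/16)
obs 4: x=2 → posterior Inverse-Gamma(10/3, 215/16)
obs 5: x=-1 → posterior Inverse-Gamma(23/6, 265/16)
obs 6: x=-7 → posterior Inverse-Gamma(13/3, 843/16)
obs 7: x=3/4 → posterior Inverse-Gamma(29/6, 1695/32)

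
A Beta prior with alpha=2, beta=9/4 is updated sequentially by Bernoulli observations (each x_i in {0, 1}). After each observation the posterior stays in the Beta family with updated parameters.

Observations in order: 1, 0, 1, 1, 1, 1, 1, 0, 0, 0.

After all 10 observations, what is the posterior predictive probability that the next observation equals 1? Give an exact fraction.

obs 1: x=1 → posterior Beta(3, 9/4)
obs 2: x=0 → posterior Beta(3, 13/4)
obs 3: x=1 → posterior Beta(4, 13/4)
obs 4: x=1 → posterior Beta(5, 13/4)
obs 5: x=1 → posterior Beta(6, 13/4)
obs 6: x=1 → posterior Beta(7, 13/4)
obs 7: x=1 → posterior Beta(8, 13/4)
obs 8: x=0 → posterior Beta(8, 17/4)
obs 9: x=0 → posterior Beta(8, 21/4)
obs 10: x=0 → posterior Beta(8, 25/4)

32/57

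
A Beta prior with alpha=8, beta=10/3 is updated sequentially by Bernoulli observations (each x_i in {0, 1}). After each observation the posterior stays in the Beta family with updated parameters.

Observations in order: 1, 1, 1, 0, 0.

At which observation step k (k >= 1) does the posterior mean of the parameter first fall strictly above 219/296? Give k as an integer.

k = 2

obs 1: x=1 → posterior Beta(9, 10/3)
obs 2: x=1 → posterior Beta(10, 10/3)
obs 3: x=1 → posterior Beta(11, 10/3)
obs 4: x=0 → posterior Beta(11, 13/3)
obs 5: x=0 → posterior Beta(11, 16/3)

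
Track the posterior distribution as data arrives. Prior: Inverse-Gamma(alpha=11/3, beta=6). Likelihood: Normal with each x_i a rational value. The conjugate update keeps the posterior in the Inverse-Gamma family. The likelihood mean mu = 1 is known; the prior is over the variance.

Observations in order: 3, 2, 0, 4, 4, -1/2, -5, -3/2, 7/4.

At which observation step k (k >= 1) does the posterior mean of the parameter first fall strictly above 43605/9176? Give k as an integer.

obs 1: x=3 → posterior Inverse-Gamma(25/6, 8)
obs 2: x=2 → posterior Inverse-Gamma(14/3, 17/2)
obs 3: x=0 → posterior Inverse-Gamma(31/6, 9)
obs 4: x=4 → posterior Inverse-Gamma(17/3, 27/2)
obs 5: x=4 → posterior Inverse-Gamma(37/6, 18)
obs 6: x=-1/2 → posterior Inverse-Gamma(20/3, 153/8)
obs 7: x=-5 → posterior Inverse-Gamma(43/6, 297/8)
obs 8: x=-3/2 → posterior Inverse-Gamma(23/3, 161/4)
obs 9: x=7/4 → posterior Inverse-Gamma(49/6, 1297/32)

k = 7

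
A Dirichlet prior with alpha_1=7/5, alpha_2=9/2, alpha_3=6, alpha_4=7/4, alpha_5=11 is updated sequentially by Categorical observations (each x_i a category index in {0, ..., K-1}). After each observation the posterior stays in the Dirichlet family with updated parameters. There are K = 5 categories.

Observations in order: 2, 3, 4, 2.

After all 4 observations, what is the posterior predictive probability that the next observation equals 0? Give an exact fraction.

28/573

obs 1: x=2 → posterior Dirichlet(7/5, 9/2, 7, 7/4, 11)
obs 2: x=3 → posterior Dirichlet(7/5, 9/2, 7, 11/4, 11)
obs 3: x=4 → posterior Dirichlet(7/5, 9/2, 7, 11/4, 12)
obs 4: x=2 → posterior Dirichlet(7/5, 9/2, 8, 11/4, 12)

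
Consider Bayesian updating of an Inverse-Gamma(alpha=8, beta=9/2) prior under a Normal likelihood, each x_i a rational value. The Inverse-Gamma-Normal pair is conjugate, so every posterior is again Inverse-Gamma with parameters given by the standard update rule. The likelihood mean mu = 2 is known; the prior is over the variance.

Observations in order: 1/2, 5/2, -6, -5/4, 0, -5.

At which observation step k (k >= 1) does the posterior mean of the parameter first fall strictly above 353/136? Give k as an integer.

k = 3

obs 1: x=1/2 → posterior Inverse-Gamma(17/2, 45/8)
obs 2: x=5/2 → posterior Inverse-Gamma(9, 23/4)
obs 3: x=-6 → posterior Inverse-Gamma(19/2, 151/4)
obs 4: x=-5/4 → posterior Inverse-Gamma(10, 1377/32)
obs 5: x=0 → posterior Inverse-Gamma(21/2, 1441/32)
obs 6: x=-5 → posterior Inverse-Gamma(11, 2225/32)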